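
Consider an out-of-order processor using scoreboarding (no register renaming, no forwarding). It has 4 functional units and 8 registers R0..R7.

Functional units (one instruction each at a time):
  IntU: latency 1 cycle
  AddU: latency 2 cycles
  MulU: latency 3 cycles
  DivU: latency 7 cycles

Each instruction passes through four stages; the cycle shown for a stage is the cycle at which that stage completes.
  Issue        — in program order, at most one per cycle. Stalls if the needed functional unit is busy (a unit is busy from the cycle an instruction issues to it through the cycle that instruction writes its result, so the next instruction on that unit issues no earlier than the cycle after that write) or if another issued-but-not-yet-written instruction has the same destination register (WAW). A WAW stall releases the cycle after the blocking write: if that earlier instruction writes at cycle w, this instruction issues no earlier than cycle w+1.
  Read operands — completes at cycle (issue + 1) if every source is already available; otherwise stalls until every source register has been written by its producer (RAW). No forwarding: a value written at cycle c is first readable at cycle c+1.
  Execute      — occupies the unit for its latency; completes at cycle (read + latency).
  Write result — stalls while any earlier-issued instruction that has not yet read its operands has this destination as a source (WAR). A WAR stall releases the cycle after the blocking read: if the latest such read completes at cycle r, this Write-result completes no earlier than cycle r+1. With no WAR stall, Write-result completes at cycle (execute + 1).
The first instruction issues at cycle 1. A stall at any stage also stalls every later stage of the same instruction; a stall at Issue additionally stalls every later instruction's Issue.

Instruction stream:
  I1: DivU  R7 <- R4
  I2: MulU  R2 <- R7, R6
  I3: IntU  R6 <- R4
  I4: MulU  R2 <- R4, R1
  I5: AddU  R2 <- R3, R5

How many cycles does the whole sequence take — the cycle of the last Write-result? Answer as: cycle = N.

I1: IS=1 RO=2 EX=9 WR=10
I2: IS=2 RO=11 EX=14 WR=15  [RAW R7: wait I1 write@10]
I3: IS=3 RO=4 EX=5 WR=12  [WAR R6: wait I2 read@11]
I4: IS=16 RO=17 EX=20 WR=21  [struct: MulU busy until I2 writes@15]
I5: IS=22 RO=23 EX=25 WR=26  [WAW R2: wait I4 write@21]

cycle = 26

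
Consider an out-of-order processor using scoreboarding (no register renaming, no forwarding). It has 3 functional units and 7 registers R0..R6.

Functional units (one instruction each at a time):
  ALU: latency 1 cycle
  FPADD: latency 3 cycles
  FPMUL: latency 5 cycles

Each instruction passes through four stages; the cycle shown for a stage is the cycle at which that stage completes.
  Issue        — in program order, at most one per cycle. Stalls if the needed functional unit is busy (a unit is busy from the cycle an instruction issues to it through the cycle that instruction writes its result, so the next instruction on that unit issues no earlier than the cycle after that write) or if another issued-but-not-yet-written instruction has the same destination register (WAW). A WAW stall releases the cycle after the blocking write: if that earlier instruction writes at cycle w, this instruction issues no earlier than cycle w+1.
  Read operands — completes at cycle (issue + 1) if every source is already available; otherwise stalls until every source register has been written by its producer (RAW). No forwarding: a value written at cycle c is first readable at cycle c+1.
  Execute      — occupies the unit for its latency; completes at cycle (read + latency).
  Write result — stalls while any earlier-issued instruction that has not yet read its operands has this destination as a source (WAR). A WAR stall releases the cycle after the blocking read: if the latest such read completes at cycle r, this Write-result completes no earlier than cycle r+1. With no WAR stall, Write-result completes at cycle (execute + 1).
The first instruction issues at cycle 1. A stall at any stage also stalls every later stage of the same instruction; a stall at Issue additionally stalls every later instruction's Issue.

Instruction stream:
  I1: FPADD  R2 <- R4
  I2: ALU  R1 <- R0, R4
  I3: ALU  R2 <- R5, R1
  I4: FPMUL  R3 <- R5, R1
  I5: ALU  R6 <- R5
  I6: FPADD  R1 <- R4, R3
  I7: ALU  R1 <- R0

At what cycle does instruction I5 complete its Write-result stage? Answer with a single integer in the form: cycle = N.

cycle = 14

I1 -> (1, 2, 5, 6)
I2 -> (2, 3, 4, 5)
I3 -> (7, 8, 9, 10)  // WAW R2: wait I1 write@6
I4 -> (8, 9, 14, 15)
I5 -> (11, 12, 13, 14)  // struct: ALU busy until I3 writes@10
I6 -> (12, 16, 19, 20)  // RAW R3: wait I4 write@15
I7 -> (21, 22, 23, 24)  // WAW R1: wait I6 write@20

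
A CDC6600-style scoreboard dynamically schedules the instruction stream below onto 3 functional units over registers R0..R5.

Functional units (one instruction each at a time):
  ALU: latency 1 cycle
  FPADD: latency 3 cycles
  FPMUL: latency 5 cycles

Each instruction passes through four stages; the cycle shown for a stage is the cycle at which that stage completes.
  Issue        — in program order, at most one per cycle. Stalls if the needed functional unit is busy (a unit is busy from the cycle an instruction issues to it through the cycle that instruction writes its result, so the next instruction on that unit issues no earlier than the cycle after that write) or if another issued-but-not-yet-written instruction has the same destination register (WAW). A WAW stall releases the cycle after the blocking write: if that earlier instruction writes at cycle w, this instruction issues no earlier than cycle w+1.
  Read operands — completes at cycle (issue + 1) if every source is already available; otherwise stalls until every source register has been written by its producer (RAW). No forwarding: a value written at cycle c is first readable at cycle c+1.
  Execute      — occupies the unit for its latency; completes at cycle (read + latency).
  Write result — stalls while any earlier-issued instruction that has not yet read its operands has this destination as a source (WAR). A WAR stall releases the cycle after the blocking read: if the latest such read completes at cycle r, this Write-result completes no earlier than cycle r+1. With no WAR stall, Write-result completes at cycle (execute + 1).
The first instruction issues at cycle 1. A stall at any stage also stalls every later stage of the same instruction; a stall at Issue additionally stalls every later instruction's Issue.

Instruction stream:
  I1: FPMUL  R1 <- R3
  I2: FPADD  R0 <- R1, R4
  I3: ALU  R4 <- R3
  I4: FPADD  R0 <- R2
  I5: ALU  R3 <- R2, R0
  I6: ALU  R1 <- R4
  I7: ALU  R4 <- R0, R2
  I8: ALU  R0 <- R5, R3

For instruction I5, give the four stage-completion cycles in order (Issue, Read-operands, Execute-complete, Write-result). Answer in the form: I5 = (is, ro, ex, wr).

[I1] 1/2/7/8
[I2] 2/9/12/13  (RAW R1: wait I1 write@8)
[I3] 3/4/5/10  (WAR R4: wait I2 read@9)
[I4] 14/15/18/19  (struct: FPADD busy until I2 writes@13)
[I5] 15/20/21/22  (RAW R0: wait I4 write@19)
[I6] 23/24/25/26  (struct: ALU busy until I5 writes@22)
[I7] 27/28/29/30  (struct: ALU busy until I6 writes@26)
[I8] 31/32/33/34  (struct: ALU busy until I7 writes@30)

I5 = (15, 20, 21, 22)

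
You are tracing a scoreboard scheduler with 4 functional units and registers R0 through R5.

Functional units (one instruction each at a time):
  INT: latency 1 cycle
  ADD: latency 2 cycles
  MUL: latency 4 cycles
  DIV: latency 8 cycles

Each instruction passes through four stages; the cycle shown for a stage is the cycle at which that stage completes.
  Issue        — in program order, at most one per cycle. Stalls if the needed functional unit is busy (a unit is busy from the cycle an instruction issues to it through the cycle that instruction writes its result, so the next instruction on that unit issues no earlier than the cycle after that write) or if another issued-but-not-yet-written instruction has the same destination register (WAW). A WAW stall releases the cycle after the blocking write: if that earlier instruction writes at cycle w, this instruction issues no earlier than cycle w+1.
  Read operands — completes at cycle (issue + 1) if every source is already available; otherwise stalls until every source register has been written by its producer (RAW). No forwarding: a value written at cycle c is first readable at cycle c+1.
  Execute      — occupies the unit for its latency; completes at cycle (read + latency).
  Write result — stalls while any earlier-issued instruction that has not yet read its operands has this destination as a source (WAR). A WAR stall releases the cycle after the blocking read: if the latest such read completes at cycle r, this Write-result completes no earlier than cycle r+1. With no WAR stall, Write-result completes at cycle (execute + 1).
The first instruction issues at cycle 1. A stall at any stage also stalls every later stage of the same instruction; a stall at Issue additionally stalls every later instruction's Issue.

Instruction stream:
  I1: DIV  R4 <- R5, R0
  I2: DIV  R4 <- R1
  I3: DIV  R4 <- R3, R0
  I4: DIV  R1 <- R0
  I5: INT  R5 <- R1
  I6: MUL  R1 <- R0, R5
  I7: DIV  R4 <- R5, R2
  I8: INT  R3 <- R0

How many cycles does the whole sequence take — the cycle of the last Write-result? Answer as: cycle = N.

cycle = 57

cycle 1: I1→DIV
cycle 2: I1 RO
cycle 10: I1 EX
cycle 11: I1 WR R4
cycle 12: I2→DIV
cycle 13: I2 RO
cycle 21: I2 EX
cycle 22: I2 WR R4
cycle 23: I3→DIV
cycle 24: I3 RO
cycle 32: I3 EX
cycle 33: I3 WR R4
cycle 34: I4→DIV
cycle 35: I4 RO · I5→INT
cycle 43: I4 EX
cycle 44: I4 WR R1
cycle 45: I5 RO · I6→MUL
cycle 46: I5 EX · I7→DIV
cycle 47: I5 WR R5
cycle 48: I6 RO · I7 RO · I8→INT
cycle 49: I8 RO
cycle 50: I8 EX
cycle 51: I8 WR R3
cycle 52: I6 EX
cycle 53: I6 WR R1
cycle 56: I7 EX
cycle 57: I7 WR R4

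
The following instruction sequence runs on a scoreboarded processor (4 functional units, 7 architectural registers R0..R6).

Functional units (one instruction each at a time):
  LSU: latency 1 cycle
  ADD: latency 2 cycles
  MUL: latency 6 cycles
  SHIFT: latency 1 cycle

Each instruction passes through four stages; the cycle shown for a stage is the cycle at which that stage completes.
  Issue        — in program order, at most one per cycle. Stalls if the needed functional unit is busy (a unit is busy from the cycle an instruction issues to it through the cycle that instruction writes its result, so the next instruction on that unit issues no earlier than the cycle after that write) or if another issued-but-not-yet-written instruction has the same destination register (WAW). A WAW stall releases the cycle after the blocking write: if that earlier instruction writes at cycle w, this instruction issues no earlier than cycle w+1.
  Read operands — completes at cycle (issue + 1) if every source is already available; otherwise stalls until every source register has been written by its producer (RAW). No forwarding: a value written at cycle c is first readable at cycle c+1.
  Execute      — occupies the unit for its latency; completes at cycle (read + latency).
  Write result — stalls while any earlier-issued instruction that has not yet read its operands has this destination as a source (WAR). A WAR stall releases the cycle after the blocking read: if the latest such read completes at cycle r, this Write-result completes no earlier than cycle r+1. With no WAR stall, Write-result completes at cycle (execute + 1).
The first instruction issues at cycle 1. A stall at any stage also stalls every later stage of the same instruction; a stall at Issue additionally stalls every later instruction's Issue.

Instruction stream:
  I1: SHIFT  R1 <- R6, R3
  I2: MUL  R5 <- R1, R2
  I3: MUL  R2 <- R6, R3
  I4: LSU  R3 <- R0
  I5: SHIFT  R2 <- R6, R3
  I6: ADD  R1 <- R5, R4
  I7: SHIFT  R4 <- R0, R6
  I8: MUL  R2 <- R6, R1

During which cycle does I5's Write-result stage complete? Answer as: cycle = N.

cycle 1: I1→SHIFT
cycle 2: I1 RO, I2→MUL
cycle 3: I1 EX
cycle 4: I1 WR R1
cycle 5: I2 RO
cycle 11: I2 EX
cycle 12: I2 WR R5
cycle 13: I3→MUL
cycle 14: I3 RO, I4→LSU
cycle 15: I4 RO
cycle 16: I4 EX
cycle 17: I4 WR R3
cycle 20: I3 EX
cycle 21: I3 WR R2
cycle 22: I5→SHIFT
cycle 23: I5 RO, I6→ADD
cycle 24: I5 EX, I6 RO
cycle 25: I5 WR R2
cycle 26: I6 EX, I7→SHIFT
cycle 27: I6 WR R1, I7 RO, I8→MUL
cycle 28: I7 EX, I8 RO
cycle 29: I7 WR R4
cycle 34: I8 EX
cycle 35: I8 WR R2

cycle = 25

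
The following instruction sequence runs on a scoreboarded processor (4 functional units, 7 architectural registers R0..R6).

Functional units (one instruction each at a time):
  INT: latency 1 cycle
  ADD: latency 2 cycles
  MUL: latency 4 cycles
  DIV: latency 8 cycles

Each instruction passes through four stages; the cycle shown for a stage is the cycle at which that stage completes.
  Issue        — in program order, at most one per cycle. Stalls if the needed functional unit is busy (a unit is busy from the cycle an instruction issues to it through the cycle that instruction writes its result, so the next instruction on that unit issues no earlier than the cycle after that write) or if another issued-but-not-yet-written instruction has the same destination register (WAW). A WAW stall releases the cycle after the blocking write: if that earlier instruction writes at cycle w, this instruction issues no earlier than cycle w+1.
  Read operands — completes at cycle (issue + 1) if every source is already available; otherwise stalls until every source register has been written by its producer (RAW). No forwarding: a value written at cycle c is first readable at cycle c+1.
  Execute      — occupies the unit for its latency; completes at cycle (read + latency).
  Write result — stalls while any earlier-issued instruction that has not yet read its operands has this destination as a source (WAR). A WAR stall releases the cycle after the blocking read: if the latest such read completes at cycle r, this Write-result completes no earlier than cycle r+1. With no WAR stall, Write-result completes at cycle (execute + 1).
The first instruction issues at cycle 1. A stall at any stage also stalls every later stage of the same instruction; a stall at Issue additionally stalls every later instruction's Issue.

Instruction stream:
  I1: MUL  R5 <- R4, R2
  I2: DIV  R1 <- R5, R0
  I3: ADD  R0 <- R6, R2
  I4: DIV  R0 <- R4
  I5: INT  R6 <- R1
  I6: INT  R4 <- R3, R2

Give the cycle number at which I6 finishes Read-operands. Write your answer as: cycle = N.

cycle 1: issue I1 (MUL)
cycle 2: I1 read-ops · issue I2 (DIV)
cycle 3: issue I3 (ADD)
cycle 4: I3 read-ops
cycle 6: I1 finished on MUL · I3 finished on ADD
cycle 7: I1→R5
cycle 8: I2 read-ops
cycle 9: I3→R0
cycle 16: I2 finished on DIV
cycle 17: I2→R1
cycle 18: issue I4 (DIV)
cycle 19: I4 read-ops · issue I5 (INT)
cycle 20: I5 read-ops
cycle 21: I5 finished on INT
cycle 22: I5→R6
cycle 23: issue I6 (INT)
cycle 24: I6 read-ops
cycle 25: I6 finished on INT
cycle 26: I6→R4
cycle 27: I4 finished on DIV
cycle 28: I4→R0

cycle = 24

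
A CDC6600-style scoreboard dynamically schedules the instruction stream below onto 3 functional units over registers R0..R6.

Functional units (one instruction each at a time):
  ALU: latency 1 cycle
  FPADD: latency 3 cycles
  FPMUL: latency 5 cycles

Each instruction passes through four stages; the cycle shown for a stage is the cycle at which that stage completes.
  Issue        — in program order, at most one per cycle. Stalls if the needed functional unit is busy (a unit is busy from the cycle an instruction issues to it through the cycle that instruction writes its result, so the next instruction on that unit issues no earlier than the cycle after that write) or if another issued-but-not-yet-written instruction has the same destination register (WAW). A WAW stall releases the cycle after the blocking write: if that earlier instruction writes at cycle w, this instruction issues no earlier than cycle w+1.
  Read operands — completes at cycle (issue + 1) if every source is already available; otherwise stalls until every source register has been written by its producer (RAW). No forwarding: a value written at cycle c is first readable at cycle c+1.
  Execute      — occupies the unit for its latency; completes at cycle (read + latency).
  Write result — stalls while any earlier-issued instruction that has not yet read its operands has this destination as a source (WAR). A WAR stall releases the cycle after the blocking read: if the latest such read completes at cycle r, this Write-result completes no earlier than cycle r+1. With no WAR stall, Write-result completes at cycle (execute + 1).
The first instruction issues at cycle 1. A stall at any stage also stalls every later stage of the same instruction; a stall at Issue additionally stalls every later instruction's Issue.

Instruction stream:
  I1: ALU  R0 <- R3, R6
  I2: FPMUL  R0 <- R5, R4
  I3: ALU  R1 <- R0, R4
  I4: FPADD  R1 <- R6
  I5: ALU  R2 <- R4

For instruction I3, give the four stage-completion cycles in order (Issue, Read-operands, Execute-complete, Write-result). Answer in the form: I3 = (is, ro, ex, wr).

[1] I1 dispatched to ALU
[2] I1 operands ready
[3] I1 complete
[4] R0←I1
[5] I2 dispatched to FPMUL
[6] I2 operands ready; I3 dispatched to ALU
[11] I2 complete
[12] R0←I2
[13] I3 operands ready
[14] I3 complete
[15] R1←I3
[16] I4 dispatched to FPADD
[17] I4 operands ready; I5 dispatched to ALU
[18] I5 operands ready
[19] I5 complete
[20] I4 complete; R2←I5
[21] R1←I4

I3 = (6, 13, 14, 15)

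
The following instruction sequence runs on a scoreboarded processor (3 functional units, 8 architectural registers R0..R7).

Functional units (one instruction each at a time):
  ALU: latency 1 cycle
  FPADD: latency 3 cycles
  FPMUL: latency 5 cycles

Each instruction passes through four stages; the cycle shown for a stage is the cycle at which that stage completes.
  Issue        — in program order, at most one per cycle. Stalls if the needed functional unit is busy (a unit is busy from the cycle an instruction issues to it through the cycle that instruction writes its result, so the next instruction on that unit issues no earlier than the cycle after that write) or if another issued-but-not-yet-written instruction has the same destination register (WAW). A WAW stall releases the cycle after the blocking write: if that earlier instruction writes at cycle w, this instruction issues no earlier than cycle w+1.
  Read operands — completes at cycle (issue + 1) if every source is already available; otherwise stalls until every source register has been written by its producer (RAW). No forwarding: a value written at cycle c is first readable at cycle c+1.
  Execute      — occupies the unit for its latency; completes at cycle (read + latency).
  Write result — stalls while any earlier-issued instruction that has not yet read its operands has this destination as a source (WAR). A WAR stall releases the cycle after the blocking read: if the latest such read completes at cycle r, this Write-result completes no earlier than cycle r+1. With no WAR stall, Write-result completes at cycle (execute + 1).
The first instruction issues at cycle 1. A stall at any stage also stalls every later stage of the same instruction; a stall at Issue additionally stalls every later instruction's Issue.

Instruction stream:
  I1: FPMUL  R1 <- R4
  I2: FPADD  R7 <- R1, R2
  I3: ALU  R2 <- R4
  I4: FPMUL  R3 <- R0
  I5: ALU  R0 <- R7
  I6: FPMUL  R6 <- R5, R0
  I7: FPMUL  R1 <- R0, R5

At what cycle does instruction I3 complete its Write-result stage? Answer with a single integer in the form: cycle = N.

cycle = 10

t=1  I1→FPMUL
t=2  I1 RO · I2→FPADD
t=3  I3→ALU
t=4  I3 RO
t=5  I3 EX
t=7  I1 EX
t=8  I1 WR R1
t=9  I2 RO · I4→FPMUL
t=10  I3 WR R2 · I4 RO
t=11  I5→ALU
t=12  I2 EX
t=13  I2 WR R7
t=14  I5 RO
t=15  I4 EX · I5 EX
t=16  I4 WR R3 · I5 WR R0
t=17  I6→FPMUL
t=18  I6 RO
t=23  I6 EX
t=24  I6 WR R6
t=25  I7→FPMUL
t=26  I7 RO
t=31  I7 EX
t=32  I7 WR R1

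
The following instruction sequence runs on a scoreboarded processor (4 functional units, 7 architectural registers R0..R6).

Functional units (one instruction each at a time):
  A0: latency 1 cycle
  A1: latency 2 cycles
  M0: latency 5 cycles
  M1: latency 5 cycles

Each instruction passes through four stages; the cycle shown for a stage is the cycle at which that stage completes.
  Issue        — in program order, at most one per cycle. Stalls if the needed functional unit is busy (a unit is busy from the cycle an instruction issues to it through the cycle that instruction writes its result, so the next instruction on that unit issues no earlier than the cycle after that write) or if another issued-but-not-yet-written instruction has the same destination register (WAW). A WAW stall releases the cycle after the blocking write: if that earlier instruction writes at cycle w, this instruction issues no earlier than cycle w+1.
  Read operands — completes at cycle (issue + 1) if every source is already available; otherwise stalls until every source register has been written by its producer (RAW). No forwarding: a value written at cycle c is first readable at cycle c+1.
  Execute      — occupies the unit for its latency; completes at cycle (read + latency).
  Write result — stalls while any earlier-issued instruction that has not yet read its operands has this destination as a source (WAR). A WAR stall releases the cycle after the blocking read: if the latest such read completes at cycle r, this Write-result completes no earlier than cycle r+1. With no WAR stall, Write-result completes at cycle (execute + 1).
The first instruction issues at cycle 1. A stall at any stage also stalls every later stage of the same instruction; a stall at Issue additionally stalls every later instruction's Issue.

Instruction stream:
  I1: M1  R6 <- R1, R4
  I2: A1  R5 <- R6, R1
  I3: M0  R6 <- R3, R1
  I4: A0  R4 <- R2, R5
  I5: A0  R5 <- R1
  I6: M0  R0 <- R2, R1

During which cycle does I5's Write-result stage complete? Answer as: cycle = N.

[1] I1 issues→M1
[2] I1 reads | I2 issues→A1
[7] I1 exec-done
[8] I1 writes R6
[9] I2 reads | I3 issues→M0
[10] I3 reads | I4 issues→A0
[11] I2 exec-done
[12] I2 writes R5
[13] I4 reads
[14] I4 exec-done
[15] I3 exec-done | I4 writes R4
[16] I3 writes R6 | I5 issues→A0
[17] I5 reads | I6 issues→M0
[18] I5 exec-done | I6 reads
[19] I5 writes R5
[23] I6 exec-done
[24] I6 writes R0

cycle = 19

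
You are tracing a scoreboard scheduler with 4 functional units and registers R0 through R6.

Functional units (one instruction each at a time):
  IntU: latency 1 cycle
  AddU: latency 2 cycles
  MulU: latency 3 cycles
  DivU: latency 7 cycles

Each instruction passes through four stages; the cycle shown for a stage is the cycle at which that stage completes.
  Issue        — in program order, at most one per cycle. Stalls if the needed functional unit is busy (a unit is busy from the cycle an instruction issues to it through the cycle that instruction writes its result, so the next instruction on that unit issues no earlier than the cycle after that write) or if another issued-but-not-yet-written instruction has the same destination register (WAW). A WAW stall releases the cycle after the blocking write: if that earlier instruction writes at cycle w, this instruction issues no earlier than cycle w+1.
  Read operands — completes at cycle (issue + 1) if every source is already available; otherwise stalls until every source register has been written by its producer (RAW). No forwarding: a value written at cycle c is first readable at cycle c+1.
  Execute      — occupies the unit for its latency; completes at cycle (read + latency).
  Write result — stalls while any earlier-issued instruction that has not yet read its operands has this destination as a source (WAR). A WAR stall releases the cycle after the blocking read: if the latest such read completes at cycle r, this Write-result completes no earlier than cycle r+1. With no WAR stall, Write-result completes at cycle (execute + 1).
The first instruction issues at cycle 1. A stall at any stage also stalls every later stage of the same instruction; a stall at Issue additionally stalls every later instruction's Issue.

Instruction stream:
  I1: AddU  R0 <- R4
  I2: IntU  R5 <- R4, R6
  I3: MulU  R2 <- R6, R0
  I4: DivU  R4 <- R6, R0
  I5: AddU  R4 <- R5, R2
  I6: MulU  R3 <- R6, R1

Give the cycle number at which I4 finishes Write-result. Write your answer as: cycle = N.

cycle = 14

I1 -> (1, 2, 4, 5)
I2 -> (2, 3, 4, 5)
I3 -> (3, 6, 9, 10)  // RAW R0: wait I1 write@5
I4 -> (4, 6, 13, 14)  // RAW R0: wait I1 write@5
I5 -> (15, 16, 18, 19)  // WAW R4: wait I4 write@14
I6 -> (16, 17, 20, 21)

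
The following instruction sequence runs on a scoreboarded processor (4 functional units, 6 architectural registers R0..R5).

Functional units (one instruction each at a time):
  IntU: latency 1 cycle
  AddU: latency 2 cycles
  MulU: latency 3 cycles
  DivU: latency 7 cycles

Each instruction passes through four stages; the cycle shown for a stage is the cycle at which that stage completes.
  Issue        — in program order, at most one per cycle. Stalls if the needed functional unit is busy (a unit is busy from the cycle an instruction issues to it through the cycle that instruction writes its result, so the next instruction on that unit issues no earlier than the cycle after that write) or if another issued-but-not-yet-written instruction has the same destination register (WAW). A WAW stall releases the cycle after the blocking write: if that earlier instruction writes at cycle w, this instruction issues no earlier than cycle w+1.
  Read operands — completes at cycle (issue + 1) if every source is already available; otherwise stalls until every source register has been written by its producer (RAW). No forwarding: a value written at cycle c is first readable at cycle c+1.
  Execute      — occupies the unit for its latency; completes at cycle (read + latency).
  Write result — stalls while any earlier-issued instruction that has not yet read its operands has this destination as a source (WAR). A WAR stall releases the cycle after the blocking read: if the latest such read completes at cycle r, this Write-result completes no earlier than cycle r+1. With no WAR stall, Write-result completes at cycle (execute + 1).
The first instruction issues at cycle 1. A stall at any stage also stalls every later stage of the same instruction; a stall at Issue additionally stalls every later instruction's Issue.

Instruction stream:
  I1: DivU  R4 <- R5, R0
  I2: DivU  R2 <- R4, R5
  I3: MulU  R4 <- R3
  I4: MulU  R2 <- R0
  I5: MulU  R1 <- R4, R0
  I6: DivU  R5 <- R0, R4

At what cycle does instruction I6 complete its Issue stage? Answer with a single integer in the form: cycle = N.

I1 -> (1, 2, 9, 10)
I2 -> (11, 12, 19, 20)  // struct: DivU busy until I1 writes@10
I3 -> (12, 13, 16, 17)
I4 -> (21, 22, 25, 26)  // WAW R2: wait I2 write@20
I5 -> (27, 28, 31, 32)  // struct: MulU busy until I4 writes@26
I6 -> (28, 29, 36, 37)

cycle = 28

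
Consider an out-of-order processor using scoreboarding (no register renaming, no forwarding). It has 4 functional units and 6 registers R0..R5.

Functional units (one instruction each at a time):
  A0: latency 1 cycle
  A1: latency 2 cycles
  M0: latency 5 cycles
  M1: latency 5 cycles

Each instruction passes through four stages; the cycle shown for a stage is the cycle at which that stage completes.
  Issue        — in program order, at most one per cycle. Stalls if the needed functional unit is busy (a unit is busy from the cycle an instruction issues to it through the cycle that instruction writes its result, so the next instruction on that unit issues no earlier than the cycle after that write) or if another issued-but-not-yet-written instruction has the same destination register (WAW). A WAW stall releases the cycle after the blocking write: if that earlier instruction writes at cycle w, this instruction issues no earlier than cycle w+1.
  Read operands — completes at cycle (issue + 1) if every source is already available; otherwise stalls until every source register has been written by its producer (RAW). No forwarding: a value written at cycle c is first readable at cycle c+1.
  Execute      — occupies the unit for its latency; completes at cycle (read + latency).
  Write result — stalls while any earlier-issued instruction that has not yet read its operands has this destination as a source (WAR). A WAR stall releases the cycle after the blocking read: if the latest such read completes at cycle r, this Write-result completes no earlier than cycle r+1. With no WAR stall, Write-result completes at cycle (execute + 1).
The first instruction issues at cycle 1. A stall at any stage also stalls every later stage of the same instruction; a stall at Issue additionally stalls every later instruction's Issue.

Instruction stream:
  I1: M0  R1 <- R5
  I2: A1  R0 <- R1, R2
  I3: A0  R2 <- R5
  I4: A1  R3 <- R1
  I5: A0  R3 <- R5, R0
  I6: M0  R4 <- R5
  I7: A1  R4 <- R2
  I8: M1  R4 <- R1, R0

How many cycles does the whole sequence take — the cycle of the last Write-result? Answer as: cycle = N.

cycle = 39

c1: I1 issues→M0
c2: I1 reads | I2 issues→A1
c3: I3 issues→A0
c4: I3 reads
c5: I3 exec-done
c7: I1 exec-done
c8: I1 writes R1
c9: I2 reads
c10: I3 writes R2
c11: I2 exec-done
c12: I2 writes R0
c13: I4 issues→A1
c14: I4 reads
c16: I4 exec-done
c17: I4 writes R3
c18: I5 issues→A0
c19: I5 reads | I6 issues→M0
c20: I5 exec-done | I6 reads
c21: I5 writes R3
c25: I6 exec-done
c26: I6 writes R4
c27: I7 issues→A1
c28: I7 reads
c30: I7 exec-done
c31: I7 writes R4
c32: I8 issues→M1
c33: I8 reads
c38: I8 exec-done
c39: I8 writes R4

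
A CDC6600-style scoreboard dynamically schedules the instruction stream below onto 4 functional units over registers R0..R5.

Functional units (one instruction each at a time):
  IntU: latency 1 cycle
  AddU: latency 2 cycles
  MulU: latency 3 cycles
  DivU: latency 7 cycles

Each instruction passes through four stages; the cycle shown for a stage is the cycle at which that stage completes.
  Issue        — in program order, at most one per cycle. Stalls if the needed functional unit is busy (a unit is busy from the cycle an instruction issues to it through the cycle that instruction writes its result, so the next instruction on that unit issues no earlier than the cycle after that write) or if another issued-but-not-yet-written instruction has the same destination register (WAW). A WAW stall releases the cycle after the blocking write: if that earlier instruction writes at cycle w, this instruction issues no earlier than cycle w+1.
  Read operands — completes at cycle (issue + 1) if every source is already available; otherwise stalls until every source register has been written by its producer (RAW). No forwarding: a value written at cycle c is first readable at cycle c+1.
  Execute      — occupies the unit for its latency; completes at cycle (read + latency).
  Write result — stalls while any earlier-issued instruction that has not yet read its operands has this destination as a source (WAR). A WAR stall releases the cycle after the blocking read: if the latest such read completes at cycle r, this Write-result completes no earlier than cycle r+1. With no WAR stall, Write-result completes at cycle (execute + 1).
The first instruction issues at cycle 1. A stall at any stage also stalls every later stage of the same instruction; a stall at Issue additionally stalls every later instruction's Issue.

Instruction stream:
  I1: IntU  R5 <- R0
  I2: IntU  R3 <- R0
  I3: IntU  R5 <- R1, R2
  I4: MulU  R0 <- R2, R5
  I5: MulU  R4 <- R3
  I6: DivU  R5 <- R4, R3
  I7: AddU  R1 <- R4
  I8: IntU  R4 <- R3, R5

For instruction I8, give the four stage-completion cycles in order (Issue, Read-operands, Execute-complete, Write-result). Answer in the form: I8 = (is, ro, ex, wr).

I8 = (24, 33, 34, 35)

I1  is:1  ro:2  ex:3  wr:4
I2  is:5  ro:6  ex:7  wr:8  — struct: IntU busy until I1 writes@4
I3  is:9  ro:10  ex:11  wr:12  — struct: IntU busy until I2 writes@8
I4  is:10  ro:13  ex:16  wr:17  — RAW R5: wait I3 write@12
I5  is:18  ro:19  ex:22  wr:23  — struct: MulU busy until I4 writes@17
I6  is:19  ro:24  ex:31  wr:32  — RAW R4: wait I5 write@23
I7  is:20  ro:24  ex:26  wr:27  — RAW R4: wait I5 write@23
I8  is:24  ro:33  ex:34  wr:35  — WAW R4: wait I5 write@23, RAW R5: wait I6 write@32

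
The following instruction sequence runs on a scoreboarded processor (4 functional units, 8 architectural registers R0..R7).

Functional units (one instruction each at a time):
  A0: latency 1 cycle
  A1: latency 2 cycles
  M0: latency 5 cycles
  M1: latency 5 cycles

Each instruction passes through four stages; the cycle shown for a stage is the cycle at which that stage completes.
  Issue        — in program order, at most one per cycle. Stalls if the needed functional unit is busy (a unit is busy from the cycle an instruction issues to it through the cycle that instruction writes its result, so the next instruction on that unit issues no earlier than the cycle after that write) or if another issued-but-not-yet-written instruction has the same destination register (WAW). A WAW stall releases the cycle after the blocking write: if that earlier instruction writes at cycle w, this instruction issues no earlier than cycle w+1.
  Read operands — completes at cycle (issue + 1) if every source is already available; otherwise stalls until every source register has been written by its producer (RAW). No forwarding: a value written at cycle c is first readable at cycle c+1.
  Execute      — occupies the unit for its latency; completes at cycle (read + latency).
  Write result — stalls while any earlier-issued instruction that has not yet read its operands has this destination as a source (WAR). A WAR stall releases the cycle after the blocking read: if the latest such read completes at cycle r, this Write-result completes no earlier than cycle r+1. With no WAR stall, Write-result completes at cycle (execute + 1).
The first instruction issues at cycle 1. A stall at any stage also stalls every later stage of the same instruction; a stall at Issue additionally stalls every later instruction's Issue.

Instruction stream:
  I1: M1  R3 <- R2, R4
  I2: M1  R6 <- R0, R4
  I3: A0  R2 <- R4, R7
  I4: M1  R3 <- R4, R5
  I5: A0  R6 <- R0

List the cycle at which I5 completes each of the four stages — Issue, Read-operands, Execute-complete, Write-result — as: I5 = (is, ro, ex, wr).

I5 = (18, 19, 20, 21)

cycle 1: I1 issues→M1
cycle 2: I1 reads
cycle 7: I1 exec-done
cycle 8: I1 writes R3
cycle 9: I2 issues→M1
cycle 10: I2 reads, I3 issues→A0
cycle 11: I3 reads
cycle 12: I3 exec-done
cycle 13: I3 writes R2
cycle 15: I2 exec-done
cycle 16: I2 writes R6
cycle 17: I4 issues→M1
cycle 18: I4 reads, I5 issues→A0
cycle 19: I5 reads
cycle 20: I5 exec-done
cycle 21: I5 writes R6
cycle 23: I4 exec-done
cycle 24: I4 writes R3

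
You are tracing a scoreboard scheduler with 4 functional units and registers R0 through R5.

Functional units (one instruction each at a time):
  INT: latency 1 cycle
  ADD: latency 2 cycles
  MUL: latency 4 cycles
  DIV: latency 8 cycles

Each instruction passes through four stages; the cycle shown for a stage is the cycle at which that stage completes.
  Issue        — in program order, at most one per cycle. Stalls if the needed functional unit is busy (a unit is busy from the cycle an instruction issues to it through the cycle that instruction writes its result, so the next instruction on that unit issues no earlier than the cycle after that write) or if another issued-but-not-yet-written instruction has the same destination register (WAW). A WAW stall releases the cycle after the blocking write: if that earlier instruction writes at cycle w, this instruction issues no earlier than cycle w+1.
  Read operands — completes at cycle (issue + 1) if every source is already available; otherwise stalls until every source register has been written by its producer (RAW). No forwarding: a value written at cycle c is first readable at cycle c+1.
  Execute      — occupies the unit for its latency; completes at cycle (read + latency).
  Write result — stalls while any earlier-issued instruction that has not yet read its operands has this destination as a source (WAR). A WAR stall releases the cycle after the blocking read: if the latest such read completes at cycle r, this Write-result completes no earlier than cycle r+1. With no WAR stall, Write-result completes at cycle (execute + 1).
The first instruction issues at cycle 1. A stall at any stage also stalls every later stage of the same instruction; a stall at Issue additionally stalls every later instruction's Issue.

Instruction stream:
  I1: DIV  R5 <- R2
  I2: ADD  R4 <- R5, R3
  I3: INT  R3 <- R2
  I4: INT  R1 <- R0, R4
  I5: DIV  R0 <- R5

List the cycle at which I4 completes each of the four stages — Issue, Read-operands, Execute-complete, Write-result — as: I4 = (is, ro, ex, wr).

I4 = (14, 16, 17, 18)

[1] I1 issues→DIV
[2] I1 reads, I2 issues→ADD
[3] I3 issues→INT
[4] I3 reads
[5] I3 exec-done
[10] I1 exec-done
[11] I1 writes R5
[12] I2 reads
[13] I3 writes R3
[14] I2 exec-done, I4 issues→INT
[15] I2 writes R4, I5 issues→DIV
[16] I4 reads, I5 reads
[17] I4 exec-done
[18] I4 writes R1
[24] I5 exec-done
[25] I5 writes R0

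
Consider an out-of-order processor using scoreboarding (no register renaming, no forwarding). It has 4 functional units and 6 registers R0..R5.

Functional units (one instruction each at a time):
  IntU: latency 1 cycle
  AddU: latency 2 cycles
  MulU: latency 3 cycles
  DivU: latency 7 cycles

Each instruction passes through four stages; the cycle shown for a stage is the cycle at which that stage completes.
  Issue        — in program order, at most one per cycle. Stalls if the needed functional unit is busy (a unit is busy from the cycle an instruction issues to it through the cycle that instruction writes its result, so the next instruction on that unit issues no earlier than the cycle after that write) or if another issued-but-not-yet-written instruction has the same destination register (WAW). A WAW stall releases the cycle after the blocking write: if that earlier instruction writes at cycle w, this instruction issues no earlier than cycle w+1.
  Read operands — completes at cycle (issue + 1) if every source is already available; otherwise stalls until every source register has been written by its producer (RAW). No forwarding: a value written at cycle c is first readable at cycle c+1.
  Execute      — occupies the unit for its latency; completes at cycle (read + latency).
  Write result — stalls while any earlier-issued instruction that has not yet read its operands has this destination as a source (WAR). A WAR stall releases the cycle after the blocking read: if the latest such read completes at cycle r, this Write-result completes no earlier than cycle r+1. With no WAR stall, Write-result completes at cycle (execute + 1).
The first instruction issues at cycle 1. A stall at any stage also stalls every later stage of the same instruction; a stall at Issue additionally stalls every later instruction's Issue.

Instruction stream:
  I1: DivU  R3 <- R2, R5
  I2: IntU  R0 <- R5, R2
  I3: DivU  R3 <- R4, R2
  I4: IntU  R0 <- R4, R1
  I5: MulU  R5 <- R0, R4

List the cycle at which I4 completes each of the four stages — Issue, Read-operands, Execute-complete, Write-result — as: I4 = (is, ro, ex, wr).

I4 = (12, 13, 14, 15)

t=1  issue I1 (DivU)
t=2  I1 read-ops; issue I2 (IntU)
t=3  I2 read-ops
t=4  I2 finished on IntU
t=5  I2→R0
t=9  I1 finished on DivU
t=10  I1→R3
t=11  issue I3 (DivU)
t=12  I3 read-ops; issue I4 (IntU)
t=13  I4 read-ops; issue I5 (MulU)
t=14  I4 finished on IntU
t=15  I4→R0
t=16  I5 read-ops
t=19  I3 finished on DivU; I5 finished on MulU
t=20  I3→R3; I5→R5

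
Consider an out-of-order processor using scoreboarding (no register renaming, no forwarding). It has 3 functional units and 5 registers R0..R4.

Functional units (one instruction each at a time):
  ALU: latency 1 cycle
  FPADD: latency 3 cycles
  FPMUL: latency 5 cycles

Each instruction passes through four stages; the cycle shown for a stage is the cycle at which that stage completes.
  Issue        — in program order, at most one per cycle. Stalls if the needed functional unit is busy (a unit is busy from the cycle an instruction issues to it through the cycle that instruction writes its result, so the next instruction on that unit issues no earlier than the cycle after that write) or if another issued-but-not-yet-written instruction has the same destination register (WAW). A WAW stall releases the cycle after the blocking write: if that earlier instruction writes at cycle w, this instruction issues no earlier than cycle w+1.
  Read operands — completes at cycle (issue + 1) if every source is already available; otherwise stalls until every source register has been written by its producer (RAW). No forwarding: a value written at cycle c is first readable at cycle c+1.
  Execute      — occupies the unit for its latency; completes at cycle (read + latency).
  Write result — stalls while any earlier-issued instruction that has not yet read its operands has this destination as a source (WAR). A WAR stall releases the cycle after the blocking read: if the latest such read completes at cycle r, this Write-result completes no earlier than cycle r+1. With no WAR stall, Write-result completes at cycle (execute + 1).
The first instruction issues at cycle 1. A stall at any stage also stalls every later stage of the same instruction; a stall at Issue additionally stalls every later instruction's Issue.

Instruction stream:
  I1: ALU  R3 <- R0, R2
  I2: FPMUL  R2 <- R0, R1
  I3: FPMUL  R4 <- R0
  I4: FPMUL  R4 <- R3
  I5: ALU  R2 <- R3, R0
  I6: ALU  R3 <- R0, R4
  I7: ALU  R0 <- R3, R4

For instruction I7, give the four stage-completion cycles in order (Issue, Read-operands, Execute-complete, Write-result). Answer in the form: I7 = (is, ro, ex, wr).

c1: I1 dispatched to ALU
c2: I1 operands ready; I2 dispatched to FPMUL
c3: I1 complete; I2 operands ready
c4: R3←I1
c8: I2 complete
c9: R2←I2
c10: I3 dispatched to FPMUL
c11: I3 operands ready
c16: I3 complete
c17: R4←I3
c18: I4 dispatched to FPMUL
c19: I4 operands ready; I5 dispatched to ALU
c20: I5 operands ready
c21: I5 complete
c22: R2←I5
c23: I6 dispatched to ALU
c24: I4 complete
c25: R4←I4
c26: I6 operands ready
c27: I6 complete
c28: R3←I6
c29: I7 dispatched to ALU
c30: I7 operands ready
c31: I7 complete
c32: R0←I7

I7 = (29, 30, 31, 32)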